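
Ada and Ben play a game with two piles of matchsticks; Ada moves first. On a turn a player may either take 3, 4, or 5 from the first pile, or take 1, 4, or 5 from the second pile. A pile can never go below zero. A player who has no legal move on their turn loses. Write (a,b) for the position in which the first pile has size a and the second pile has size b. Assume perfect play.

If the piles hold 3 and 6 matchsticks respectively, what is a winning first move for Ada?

Label each position W (a win for the player to move) or L (a loss). A position with no legal move is L; any other position is W exactly when some move reaches an L, and L when every move reaches a W.
No move ever increases a pile, so every position that can arise here has a ≤ 3 and b ≤ 6; it is enough to label the cells with 0 ≤ a ≤ 3 and 0 ≤ b ≤ 6.
Every move lowers a or b (never raises either), so fill the grid row by row in increasing a, and left to right within a row: each cell's successors are then already labelled.
      b=0  b=1  b=2  b=3  b=4  b=5  b=6
a=0:    L    W    L    W    W    W    W
a=1:    L    W    L    W    W    W    W
a=2:    L    W    L    W    W    W    W
a=3:    W    L    W    L    W    W    W
Cells with no legal move (terminal, hence L): (0,0), (1,0), (2,0).
The remaining L cells, each justified by listing all of its moves:
(0,2): →(0,1)(W) only, which is W, so L
(1,2): →(1,1)(W) only, which is W, so L
(2,2): →(2,1)(W) only, which is W, so L
(3,1): →(0,1)(W), (3,0)(W) — all W, so L
(3,3): →(0,3)(W), (3,2)(W) — all W, so L
Every other cell has at least one move into one of the L cells above, so it is W.
From (3,6), the L positions reachable in one move are: (3,1).

Move to (3,1).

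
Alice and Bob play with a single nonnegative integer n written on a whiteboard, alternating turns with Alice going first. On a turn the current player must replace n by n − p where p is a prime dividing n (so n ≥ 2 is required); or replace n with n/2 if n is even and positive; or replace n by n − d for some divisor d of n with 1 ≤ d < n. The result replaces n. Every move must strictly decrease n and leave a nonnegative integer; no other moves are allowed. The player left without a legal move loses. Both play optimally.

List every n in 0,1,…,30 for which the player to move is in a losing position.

Label each position W (a win for the player to move) or L (a loss). A position with no legal move is L; any other position is W exactly when some move reaches an L, and L when every move reaches a W.
n=0: no move → L
n=1: no move → L
n=2: →0(L), so W
n=3: →0(L), so W
n=4: →2(W), 3(W) — all W, so L
n=5: →0(L), so W
n=6: →4(L), so W
n=7: →0(L), so W
n=8: →4(L), so W
n=9: →6(W), 8(W) — all W, so L
n=10: →9(L), so W
n=11: →0(L), so W
n=12: →9(L), so W
n=13: →0(L), so W
n=14: →7(W), 12(W), 13(W) — all W, so L
n=15: →14(L), so W
n=16: →14(L), so W
n=17: →0(L), so W
n=18: →9(L), so W
n=19: →0(L), so W
n=20: →10(W), 15(W), 16(W), 18(W), 19(W) — all W, so L
n=21: →14(L), so W
n=22: →20(L), so W
n=23: →0(L), so W
n=24: →20(L), so W
n=25: →20(L), so W
n=26: →13(W), 24(W), 25(W) — all W, so L
n=27: →26(L), so W
n=28: →14(L), so W
n=29: →0(L), so W
n=30: →20(L), so W
Reading off the rows marked L gives the requested list; there are 7 such values of n.

0, 1, 4, 9, 14, 20, 26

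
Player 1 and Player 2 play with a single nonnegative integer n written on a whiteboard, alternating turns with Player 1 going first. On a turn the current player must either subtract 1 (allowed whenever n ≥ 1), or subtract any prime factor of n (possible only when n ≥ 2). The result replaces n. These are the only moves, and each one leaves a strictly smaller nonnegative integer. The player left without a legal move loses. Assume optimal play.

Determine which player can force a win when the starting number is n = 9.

Player 1 wins.

Compute win/loss labels from the base case upward. A position with no move is L. Any other position is W if it can reach an L in one move, else L.
n=0: no move → L
n=1: can move to 0, which is L ⇒ W
n=2: can move to 0, which is L ⇒ W
n=3: can move to 0, which is L ⇒ W
n=4: moves to 2(W), 3(W); every one is W ⇒ L
n=5: can move to 0, which is L ⇒ W
n=6: can move to 4, which is L ⇒ W
n=7: can move to 0, which is L ⇒ W
n=8: moves to 6(W), 7(W); every one is W ⇒ L
n=9: can move to 8, which is L ⇒ W
From 9 Player 1 can move to 8, reaching an L position.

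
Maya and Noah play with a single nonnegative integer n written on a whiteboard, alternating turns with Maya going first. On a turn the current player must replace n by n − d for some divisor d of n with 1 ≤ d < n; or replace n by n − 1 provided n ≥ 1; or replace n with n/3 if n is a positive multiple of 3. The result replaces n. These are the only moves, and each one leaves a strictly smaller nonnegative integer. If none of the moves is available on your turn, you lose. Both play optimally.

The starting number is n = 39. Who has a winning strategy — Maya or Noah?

Use the standard recursion: the mover loses at a terminal position; elsewhere, the mover wins exactly when some move hands the opponent an L position.
n=0: no move → L
n=1: →0(L), so W
n=2: →1(W) only, which is W, so L
n=3: →2(L), so W
n=4: →2(L), so W
n=5: →4(W) only, which is W, so L
n=6: →2(L), so W
n=7: →6(W) only, which is W, so L
n=8: →7(L), so W
n=9: →3(W), 6(W), 8(W) — all W, so L
n=10: →5(L), so W
n=11: →10(W) only, which is W, so L
n=12: →9(L), so W
n=13: →12(W) only, which is W, so L
n=14: →7(L), so W
n=15: →5(L), so W
n=16: →8(W), 12(W), 14(W), 15(W) — all W, so L
n=17: →16(L), so W
n=18: →9(L), so W
n=19: →18(W) only, which is W, so L
n=20: →16(L), so W
n=21: →7(L), so W
n=22: →11(L), so W
n=23: →22(W) only, which is W, so L
n=24: →16(L), so W
n=25: →20(W), 24(W) — all W, so L
n=26: →13(L), so W
n=27: →9(L), so W
n=28: →14(W), 21(W), 24(W), 26(W), 27(W) — all W, so L
n=29: →28(L), so W
n=30: →25(L), so W
n=31: →30(W) only, which is W, so L
n=32: →16(L), so W
n=33: →11(L), so W
n=34: →17(W), 32(W), 33(W) — all W, so L
n=35: →28(L), so W
n=36: →34(L), so W
n=37: →36(W) only, which is W, so L
n=38: →19(L), so W
n=39: →13(L), so W
The starting position 39 is W: Maya should move to 13, handing over an L position.

Maya wins.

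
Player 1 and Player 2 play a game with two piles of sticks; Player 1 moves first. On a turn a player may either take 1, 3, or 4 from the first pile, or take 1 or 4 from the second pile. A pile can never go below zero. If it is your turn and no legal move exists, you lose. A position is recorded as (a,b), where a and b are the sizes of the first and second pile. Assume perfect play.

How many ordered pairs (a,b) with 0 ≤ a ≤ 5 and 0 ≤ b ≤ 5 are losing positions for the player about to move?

Use the standard recursion: the mover loses at a terminal position; elsewhere, the mover wins exactly when some move hands the opponent an L position.
Every move lowers a or b (never raises either), so fill the grid row by row in increasing a, and left to right within a row: each cell's successors are then already labelled.
      b=0  b=1  b=2  b=3  b=4  b=5
a=0:    L    W    L    W    W    L
a=1:    W    L    W    L    W    W
a=2:    L    W    L    W    W    L
a=3:    W    L    W    L    W    W
a=4:    W    W    W    W    L    W
a=5:    W    W    W    W    W    W
Cells with no legal move (terminal, hence L): (0,0).
The remaining L cells, each justified by listing all of its moves:
(0,2): →(0,1)(W) only, which is W, so L
(0,5): →(0,4)(W), (0,1)(W) — all W, so L
(1,1): →(0,1)(W), (1,0)(W) — all W, so L
(1,3): →(0,3)(W), (1,2)(W) — all W, so L
(2,0): →(1,0)(W) only, which is W, so L
(2,2): →(1,2)(W), (2,1)(W) — all W, so L
(2,5): →(1,5)(W), (2,4)(W), (2,1)(W) — all W, so L
(3,1): →(2,1)(W), (0,1)(W), (3,0)(W) — all W, so L
(3,3): →(2,3)(W), (0,3)(W), (3,2)(W) — all W, so L
(4,4): →(3,4)(W), (1,4)(W), (0,4)(W), (4,3)(W), (4,0)(W) — all W, so L
Every other cell has at least one move into one of the L cells above, so it is W.
L cells per row: a=0: 3, a=1: 2, a=2: 3, a=3: 2, a=4: 1, a=5: 0; total 11.

11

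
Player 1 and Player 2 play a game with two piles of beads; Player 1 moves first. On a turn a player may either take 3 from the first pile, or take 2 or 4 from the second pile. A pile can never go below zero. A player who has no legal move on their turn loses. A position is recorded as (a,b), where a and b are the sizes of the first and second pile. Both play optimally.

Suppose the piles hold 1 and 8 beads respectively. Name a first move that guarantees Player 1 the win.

Build the W/L table. Terminal = L. A non-terminal position is W if it has a move to some L; otherwise it is L.
No move ever increases a pile, so every position that can arise here has a ≤ 1 and b ≤ 8; it is enough to label the cells with 0 ≤ a ≤ 1 and 0 ≤ b ≤ 8.
Every move lowers a or b (never raises either), so fill the grid row by row in increasing a, and left to right within a row: each cell's successors are then already labelled.
      b=0  b=1  b=2  b=3  b=4  b=5  b=6  b=7  b=8
a=0:    L    L    W    W    W    W    L    L    W
a=1:    L    L    W    W    W    W    L    L    W
Cells with no legal move (terminal, hence L): (0,0), (0,1), (1,0), (1,1).
The remaining L cells, each justified by listing all of its moves:
(0,6): moves to (0,4)(W), (0,2)(W); every one is W ⇒ L
(0,7): moves to (0,5)(W), (0,3)(W); every one is W ⇒ L
(1,6): moves to (1,4)(W), (1,2)(W); every one is W ⇒ L
(1,7): moves to (1,5)(W), (1,3)(W); every one is W ⇒ L
Every other cell has at least one move into one of the L cells above, so it is W.
From (1,8), the L positions reachable in one move are: (1,6).

Move to (1,6).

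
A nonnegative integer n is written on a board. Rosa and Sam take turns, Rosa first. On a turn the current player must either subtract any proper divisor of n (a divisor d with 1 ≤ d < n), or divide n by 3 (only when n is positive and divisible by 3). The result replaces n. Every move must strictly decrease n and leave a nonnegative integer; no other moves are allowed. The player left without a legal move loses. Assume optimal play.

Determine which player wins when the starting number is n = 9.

Label each position W (a win for the player to move) or L (a loss). A position with no legal move is L; any other position is W exactly when some move reaches an L, and L when every move reaches a W.
n=0: no move → L
n=1: no move → L
n=2: W (go to 1, an L position)
n=3: W (go to 1, an L position)
n=4: L (options 2(W), 3(W) are all W)
n=5: W (go to 4, an L position)
n=6: W (go to 4, an L position)
n=7: L (sole option 6(W) is W)
n=8: W (go to 4, an L position)
n=9: L (options 3(W), 6(W), 8(W) are all W)
Every move from 9 reaches a W position, so the mover loses.

Sam wins.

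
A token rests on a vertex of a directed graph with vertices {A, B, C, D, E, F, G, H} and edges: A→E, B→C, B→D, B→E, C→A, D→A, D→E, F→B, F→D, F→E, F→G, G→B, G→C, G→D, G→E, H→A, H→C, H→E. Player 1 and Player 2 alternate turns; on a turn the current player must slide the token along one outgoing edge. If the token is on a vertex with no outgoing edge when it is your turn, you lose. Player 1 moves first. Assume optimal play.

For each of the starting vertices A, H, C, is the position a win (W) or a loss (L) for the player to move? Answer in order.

Positions with no move are L. A position that does have a move is losing for the player to move precisely when every available move leads to a winning position for the opponent. Fill in the labels:
Every edge goes from a vertex to one that appears earlier in the order E, A, D, C, H, B, G, F, so processing vertices in that order labels each vertex after all of its successors.
E: no outgoing edge → L
A: →E(L), so W
D: →E(L), so W
C: →A(W) only, which is W, so L
H: →C(L), so W
B: →C(L), so W
G: →C(L), so W
F: →E(L), so W

A: W, H: W, C: L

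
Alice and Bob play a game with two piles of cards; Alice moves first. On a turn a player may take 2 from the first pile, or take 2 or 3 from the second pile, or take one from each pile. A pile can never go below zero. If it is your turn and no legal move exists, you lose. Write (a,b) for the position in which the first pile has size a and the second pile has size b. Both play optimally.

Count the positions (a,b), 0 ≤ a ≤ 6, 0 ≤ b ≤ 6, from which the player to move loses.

21

Work bottom-up. With no move the player to move loses. Otherwise the position is W if at least one move leads to an L position for the opponent, and L if every move leads to a W.
Every move lowers a or b (never raises either), so fill the grid row by row in increasing a, and left to right within a row: each cell's successors are then already labelled.
      b=0  b=1  b=2  b=3  b=4  b=5  b=6
a=0:    L    L    W    W    W    L    L
a=1:    L    W    W    W    L    L    W
a=2:    W    W    L    L    W    W    W
a=3:    W    L    L    W    W    W    L
a=4:    L    L    W    W    W    L    L
a=5:    L    W    W    W    L    L    W
a=6:    W    W    L    L    W    W    W
Cells with no legal move (terminal, hence L): (0,0), (0,1), (1,0).
The remaining L cells, each justified by listing all of its moves:
(0,5): only reaches (0,3)(W), (0,2)(W), all W → L
(0,6): only reaches (0,4)(W), (0,3)(W), all W → L
(1,4): only reaches (1,2)(W), (1,1)(W), (0,3)(W), all W → L
(1,5): only reaches (1,3)(W), (1,2)(W), (0,4)(W), all W → L
(2,2): only reaches (0,2)(W), (2,0)(W), (1,1)(W), all W → L
(2,3): only reaches (0,3)(W), (2,1)(W), (2,0)(W), (1,2)(W), all W → L
(3,1): only reaches (1,1)(W), (2,0)(W), all W → L
(3,2): only reaches (1,2)(W), (3,0)(W), (2,1)(W), all W → L
(3,6): only reaches (1,6)(W), (3,4)(W), (3,3)(W), (2,5)(W), all W → L
(4,0): only reaches (2,0)(W), which is W → L
(4,1): only reaches (2,1)(W), (3,0)(W), all W → L
(4,5): only reaches (2,5)(W), (4,3)(W), (4,2)(W), (3,4)(W), all W → L
(4,6): only reaches (2,6)(W), (4,4)(W), (4,3)(W), (3,5)(W), all W → L
(5,0): only reaches (3,0)(W), which is W → L
(5,4): only reaches (3,4)(W), (5,2)(W), (5,1)(W), (4,3)(W), all W → L
(5,5): only reaches (3,5)(W), (5,3)(W), (5,2)(W), (4,4)(W), all W → L
(6,2): only reaches (4,2)(W), (6,0)(W), (5,1)(W), all W → L
(6,3): only reaches (4,3)(W), (6,1)(W), (6,0)(W), (5,2)(W), all W → L
Every other cell has at least one move into one of the L cells above, so it is W.
L cells per row: a=0: 4, a=1: 3, a=2: 2, a=3: 3, a=4: 4, a=5: 3, a=6: 2; total 21.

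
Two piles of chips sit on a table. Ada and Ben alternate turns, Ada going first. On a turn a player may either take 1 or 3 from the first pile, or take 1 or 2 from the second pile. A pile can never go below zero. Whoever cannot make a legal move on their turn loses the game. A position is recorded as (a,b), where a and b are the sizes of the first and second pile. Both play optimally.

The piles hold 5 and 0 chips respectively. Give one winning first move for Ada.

Move to (4,0).

Positions with no move are L. A position that does have a move is losing for the player to move precisely when every available move leads to a winning position for the opponent. Fill in the labels:
No move ever increases a pile, so every position that can arise here has a ≤ 5 and b ≤ 0; it is enough to label the cells with 0 ≤ a ≤ 5 and 0 ≤ b ≤ 0.
Every move lowers a or b (never raises either), so fill the grid row by row in increasing a, and left to right within a row: each cell's successors are then already labelled.
      b=0
a=0:    L
a=1:    W
a=2:    L
a=3:    W
a=4:    L
a=5:    W
Cells with no legal move (terminal, hence L): (0,0).
The remaining L cells, each justified by listing all of its moves:
(2,0): the only move is to (1,0)(W), a W ⇒ L
(4,0): moves to (3,0)(W), (1,0)(W); every one is W ⇒ L
Every other cell has at least one move into one of the L cells above, so it is W.
From (5,0), the L positions reachable in one move are: (4,0), (2,0). Any move reaching one of these is winning.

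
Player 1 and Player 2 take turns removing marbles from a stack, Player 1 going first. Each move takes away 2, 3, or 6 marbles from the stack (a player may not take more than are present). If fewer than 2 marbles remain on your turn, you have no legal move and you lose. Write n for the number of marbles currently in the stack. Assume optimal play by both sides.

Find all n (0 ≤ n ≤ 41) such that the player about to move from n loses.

Work bottom-up. With no move the player to move loses. Otherwise the position is W if at least one move leads to an L position for the opponent, and L if every move leads to a W.
n=0: no move → L
n=1: no move → L
n=2: reaches L-position 0 → W
n=3: reaches L-position 1 → W
n=4: reaches L-position 1 → W
n=5: only reaches 3(W), 2(W), all W → L
n=6: reaches L-position 0 → W
n=7: reaches L-position 5 → W
n=8: reaches L-position 5 → W
n=9: only reaches 7(W), 6(W), 3(W), all W → L
n=10: only reaches 8(W), 7(W), 4(W), all W → L
n=11: reaches L-position 9 → W
n=12: reaches L-position 10 → W
n=13: reaches L-position 10 → W
n=14: only reaches 12(W), 11(W), 8(W), all W → L
n=15: reaches L-position 9 → W
n=16: reaches L-position 14 → W
n=17: reaches L-position 14 → W
n=18: only reaches 16(W), 15(W), 12(W), all W → L
n=19: only reaches 17(W), 16(W), 13(W), all W → L
n=20: reaches L-position 18 → W
n=21: reaches L-position 19 → W
n=22: reaches L-position 19 → W
n=23: only reaches 21(W), 20(W), 17(W), all W → L
n=24: reaches L-position 18 → W
n=25: reaches L-position 23 → W
n=26: reaches L-position 23 → W
n=27: only reaches 25(W), 24(W), 21(W), all W → L
n=28: only reaches 26(W), 25(W), 22(W), all W → L
n=29: reaches L-position 27 → W
n=30: reaches L-position 28 → W
n=31: reaches L-position 28 → W
n=32: only reaches 30(W), 29(W), 26(W), all W → L
n=33: reaches L-position 27 → W
n=34: reaches L-position 32 → W
n=35: reaches L-position 32 → W
n=36: only reaches 34(W), 33(W), 30(W), all W → L
n=37: only reaches 35(W), 34(W), 31(W), all W → L
n=38: reaches L-position 36 → W
n=39: reaches L-position 37 → W
n=40: reaches L-position 37 → W
n=41: only reaches 39(W), 38(W), 35(W), all W → L
Reading off the rows marked L gives the requested list; there are 15 such values of n.

0, 1, 5, 9, 10, 14, 18, 19, 23, 27, 28, 32, 36, 37, 41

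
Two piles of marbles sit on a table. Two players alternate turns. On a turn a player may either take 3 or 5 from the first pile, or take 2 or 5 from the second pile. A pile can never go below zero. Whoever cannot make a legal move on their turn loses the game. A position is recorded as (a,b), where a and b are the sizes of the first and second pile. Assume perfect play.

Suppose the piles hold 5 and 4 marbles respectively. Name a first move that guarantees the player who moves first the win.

Build the W/L table. Terminal = L. A non-terminal position is W if it has a move to some L; otherwise it is L.
No move ever increases a pile, so every position that can arise here has a ≤ 5 and b ≤ 4; it is enough to label the cells with 0 ≤ a ≤ 5 and 0 ≤ b ≤ 4.
Every move lowers a or b (never raises either), so fill the grid row by row in increasing a, and left to right within a row: each cell's successors are then already labelled.
      b=0  b=1  b=2  b=3  b=4
a=0:    L    L    W    W    L
a=1:    L    L    W    W    L
a=2:    L    L    W    W    L
a=3:    W    W    L    L    W
a=4:    W    W    L    L    W
a=5:    W    W    L    L    W
Cells with no legal move (terminal, hence L): (0,0), (0,1), (1,0), (1,1), (2,0), (2,1).
The remaining L cells, each justified by listing all of its moves:
(0,4): →(0,2)(W) only, which is W, so L
(1,4): →(1,2)(W) only, which is W, so L
(2,4): →(2,2)(W) only, which is W, so L
(3,2): →(0,2)(W), (3,0)(W) — all W, so L
(3,3): →(0,3)(W), (3,1)(W) — all W, so L
(4,2): →(1,2)(W), (4,0)(W) — all W, so L
(4,3): →(1,3)(W), (4,1)(W) — all W, so L
(5,2): →(2,2)(W), (0,2)(W), (5,0)(W) — all W, so L
(5,3): →(2,3)(W), (0,3)(W), (5,1)(W) — all W, so L
Every other cell has at least one move into one of the L cells above, so it is W.
From (5,4), the L positions reachable in one move are: (2,4), (0,4), (5,2). Any move reaching one of these is winning.

Move to (2,4).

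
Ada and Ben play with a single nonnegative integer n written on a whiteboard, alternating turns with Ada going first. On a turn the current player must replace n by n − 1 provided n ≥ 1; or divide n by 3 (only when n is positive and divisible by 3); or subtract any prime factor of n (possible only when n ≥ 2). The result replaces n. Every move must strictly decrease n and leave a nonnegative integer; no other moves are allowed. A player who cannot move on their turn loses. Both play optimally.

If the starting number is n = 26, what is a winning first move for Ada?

Build the W/L table. Terminal = L. A non-terminal position is W if it has a move to some L; otherwise it is L.
n=0: no move → L
n=1: reaches L-position 0 → W
n=2: reaches L-position 0 → W
n=3: reaches L-position 0 → W
n=4: only reaches 2(W), 3(W), all W → L
n=5: reaches L-position 0 → W
n=6: reaches L-position 4 → W
n=7: reaches L-position 0 → W
n=8: only reaches 6(W), 7(W), all W → L
n=9: reaches L-position 8 → W
n=10: reaches L-position 8 → W
n=11: reaches L-position 0 → W
n=12: reaches L-position 4 → W
n=13: reaches L-position 0 → W
n=14: only reaches 7(W), 12(W), 13(W), all W → L
n=15: reaches L-position 14 → W
n=16: reaches L-position 14 → W
n=17: reaches L-position 0 → W
n=18: only reaches 6(W), 15(W), 16(W), 17(W), all W → L
n=19: reaches L-position 0 → W
n=20: reaches L-position 18 → W
n=21: reaches L-position 14 → W
n=22: only reaches 11(W), 20(W), 21(W), all W → L
n=23: reaches L-position 0 → W
n=24: reaches L-position 8 → W
n=25: only reaches 20(W), 24(W), all W → L
n=26: reaches L-position 25 → W
From 26, the L positions reachable in one move are: 25.

Move to 25.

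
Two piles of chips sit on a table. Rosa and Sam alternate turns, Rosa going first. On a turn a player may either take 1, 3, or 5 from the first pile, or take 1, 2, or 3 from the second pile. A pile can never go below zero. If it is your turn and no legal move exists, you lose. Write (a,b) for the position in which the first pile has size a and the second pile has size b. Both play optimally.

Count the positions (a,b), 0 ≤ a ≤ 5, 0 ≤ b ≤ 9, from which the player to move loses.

Label each position W (a win for the player to move) or L (a loss). A position with no legal move is L; any other position is W exactly when some move reaches an L, and L when every move reaches a W.
Every move lowers a or b (never raises either), so fill the grid row by row in increasing a, and left to right within a row: each cell's successors are then already labelled.
      b=0  b=1  b=2  b=3  b=4  b=5  b=6  b=7  b=8  b=9
a=0:    L    W    W    W    L    W    W    W    L    W
a=1:    W    L    W    W    W    L    W    W    W    L
a=2:    L    W    W    W    L    W    W    W    L    W
a=3:    W    L    W    W    W    L    W    W    W    L
a=4:    L    W    W    W    L    W    W    W    L    W
a=5:    W    L    W    W    W    L    W    W    W    L
Cells with no legal move (terminal, hence L): (0,0).
The remaining L cells, each justified by listing all of its moves:
(0,4): →(0,3)(W), (0,2)(W), (0,1)(W) — all W, so L
(0,8): →(0,7)(W), (0,6)(W), (0,5)(W) — all W, so L
(1,1): →(0,1)(W), (1,0)(W) — all W, so L
(1,5): →(0,5)(W), (1,4)(W), (1,3)(W), (1,2)(W) — all W, so L
(1,9): →(0,9)(W), (1,8)(W), (1,7)(W), (1,6)(W) — all W, so L
(2,0): →(1,0)(W) only, which is W, so L
(2,4): →(1,4)(W), (2,3)(W), (2,2)(W), (2,1)(W) — all W, so L
(2,8): →(1,8)(W), (2,7)(W), (2,6)(W), (2,5)(W) — all W, so L
(3,1): →(2,1)(W), (0,1)(W), (3,0)(W) — all W, so L
(3,5): →(2,5)(W), (0,5)(W), (3,4)(W), (3,3)(W), (3,2)(W) — all W, so L
(3,9): →(2,9)(W), (0,9)(W), (3,8)(W), (3,7)(W), (3,6)(W) — all W, so L
(4,0): →(3,0)(W), (1,0)(W) — all W, so L
(4,4): →(3,4)(W), (1,4)(W), (4,3)(W), (4,2)(W), (4,1)(W) — all W, so L
(4,8): →(3,8)(W), (1,8)(W), (4,7)(W), (4,6)(W), (4,5)(W) — all W, so L
(5,1): →(4,1)(W), (2,1)(W), (0,1)(W), (5,0)(W) — all W, so L
(5,5): →(4,5)(W), (2,5)(W), (0,5)(W), (5,4)(W), (5,3)(W), (5,2)(W) — all W, so L
(5,9): →(4,9)(W), (2,9)(W), (0,9)(W), (5,8)(W), (5,7)(W), (5,6)(W) — all W, so L
Every other cell has at least one move into one of the L cells above, so it is W.
L cells per row: a=0: 3, a=1: 3, a=2: 3, a=3: 3, a=4: 3, a=5: 3; total 18.

18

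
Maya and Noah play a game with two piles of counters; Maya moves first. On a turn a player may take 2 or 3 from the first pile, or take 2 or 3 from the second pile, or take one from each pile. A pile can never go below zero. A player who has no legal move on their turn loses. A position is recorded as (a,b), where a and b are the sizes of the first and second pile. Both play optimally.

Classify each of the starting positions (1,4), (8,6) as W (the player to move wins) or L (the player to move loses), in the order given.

(1,4): L, (8,6): W

Use the standard recursion: the mover loses at a terminal position; elsewhere, the mover wins exactly when some move hands the opponent an L position.
No move ever increases a pile, so every position that can arise here has a ≤ 8 and b ≤ 6; it is enough to label the cells with 0 ≤ a ≤ 8 and 0 ≤ b ≤ 6.
Every move lowers a or b (never raises either), so fill the grid row by row in increasing a, and left to right within a row: each cell's successors are then already labelled.
      b=0  b=1  b=2  b=3  b=4  b=5  b=6
a=0:    L    L    W    W    W    L    L
a=1:    L    W    W    W    L    L    W
a=2:    W    W    L    L    W    W    W
a=3:    W    W    L    W    W    W    W
a=4:    W    L    W    W    W    W    L
a=5:    L    L    W    W    W    L    L
a=6:    L    W    W    W    L    L    W
a=7:    W    W    L    L    W    W    W
a=8:    W    W    L    W    W    W    W
Cells with no legal move (terminal, hence L): (0,0), (0,1), (1,0).
The remaining L cells, each justified by listing all of its moves:
(0,5): only reaches (0,3)(W), (0,2)(W), all W → L
(0,6): only reaches (0,4)(W), (0,3)(W), all W → L
(1,4): only reaches (1,2)(W), (1,1)(W), (0,3)(W), all W → L
(1,5): only reaches (1,3)(W), (1,2)(W), (0,4)(W), all W → L
(2,2): only reaches (0,2)(W), (2,0)(W), (1,1)(W), all W → L
(2,3): only reaches (0,3)(W), (2,1)(W), (2,0)(W), (1,2)(W), all W → L
(3,2): only reaches (1,2)(W), (0,2)(W), (3,0)(W), (2,1)(W), all W → L
(4,1): only reaches (2,1)(W), (1,1)(W), (3,0)(W), all W → L
(4,6): only reaches (2,6)(W), (1,6)(W), (4,4)(W), (4,3)(W), (3,5)(W), all W → L
(5,0): only reaches (3,0)(W), (2,0)(W), all W → L
(5,1): only reaches (3,1)(W), (2,1)(W), (4,0)(W), all W → L
(5,5): only reaches (3,5)(W), (2,5)(W), (5,3)(W), (5,2)(W), (4,4)(W), all W → L
(5,6): only reaches (3,6)(W), (2,6)(W), (5,4)(W), (5,3)(W), (4,5)(W), all W → L
(6,0): only reaches (4,0)(W), (3,0)(W), all W → L
(6,4): only reaches (4,4)(W), (3,4)(W), (6,2)(W), (6,1)(W), (5,3)(W), all W → L
(6,5): only reaches (4,5)(W), (3,5)(W), (6,3)(W), (6,2)(W), (5,4)(W), all W → L
(7,2): only reaches (5,2)(W), (4,2)(W), (7,0)(W), (6,1)(W), all W → L
(7,3): only reaches (5,3)(W), (4,3)(W), (7,1)(W), (7,0)(W), (6,2)(W), all W → L
(8,2): only reaches (6,2)(W), (5,2)(W), (8,0)(W), (7,1)(W), all W → L
Every other cell has at least one move into one of the L cells above, so it is W.
(1,4): one of the L cells justified above, so L
(8,6): the move to (5,6) reaches an L cell, so W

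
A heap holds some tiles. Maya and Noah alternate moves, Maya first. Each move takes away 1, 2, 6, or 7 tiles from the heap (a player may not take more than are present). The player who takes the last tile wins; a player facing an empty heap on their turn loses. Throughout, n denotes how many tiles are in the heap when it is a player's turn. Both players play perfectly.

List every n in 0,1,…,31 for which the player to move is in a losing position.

0, 3, 8, 11, 16, 19, 24, 27

Build the W/L table. Terminal = L. A non-terminal position is W if it has a move to some L; otherwise it is L.
n=0: no move → L
n=1: reaches L-position 0 → W
n=2: reaches L-position 0 → W
n=3: only reaches 2(W), 1(W), all W → L
n=4: reaches L-position 3 → W
n=5: reaches L-position 3 → W
n=6: reaches L-position 0 → W
n=7: reaches L-position 0 → W
n=8: only reaches 7(W), 6(W), 2(W), 1(W), all W → L
n=9: reaches L-position 8 → W
n=10: reaches L-position 8 → W
n=11: only reaches 10(W), 9(W), 5(W), 4(W), all W → L
n=12: reaches L-position 11 → W
n=13: reaches L-position 11 → W
n=14: reaches L-position 8 → W
n=15: reaches L-position 8 → W
n=16: only reaches 15(W), 14(W), 10(W), 9(W), all W → L
n=17: reaches L-position 16 → W
n=18: reaches L-position 16 → W
n=19: only reaches 18(W), 17(W), 13(W), 12(W), all W → L
n=20: reaches L-position 19 → W
n=21: reaches L-position 19 → W
n=22: reaches L-position 16 → W
n=23: reaches L-position 16 → W
n=24: only reaches 23(W), 22(W), 18(W), 17(W), all W → L
n=25: reaches L-position 24 → W
n=26: reaches L-position 24 → W
n=27: only reaches 26(W), 25(W), 21(W), 20(W), all W → L
n=28: reaches L-position 27 → W
n=29: reaches L-position 27 → W
n=30: reaches L-position 24 → W
n=31: reaches L-position 24 → W
The losing starting values of n are exactly the entries labelled L in this table (8 of them).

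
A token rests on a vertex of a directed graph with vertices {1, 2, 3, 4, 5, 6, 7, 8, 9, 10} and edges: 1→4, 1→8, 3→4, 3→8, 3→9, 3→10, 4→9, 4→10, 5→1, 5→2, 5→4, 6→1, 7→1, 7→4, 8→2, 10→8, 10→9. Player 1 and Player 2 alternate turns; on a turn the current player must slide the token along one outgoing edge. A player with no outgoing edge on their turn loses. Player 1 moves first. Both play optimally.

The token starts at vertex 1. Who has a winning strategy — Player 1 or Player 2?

Compute win/loss labels from the base case upward. A position with no move is L. Any other position is W if it can reach an L in one move, else L.
Every edge goes from a vertex to one that appears earlier in the order 9, 2, 8, 10, 4, 1, 5, 3, 6, 7, so processing vertices in that order labels each vertex after all of its successors.
9: no outgoing edge → L
2: no outgoing edge → L
8: reaches L-position 2 → W
10: reaches L-position 9 → W
4: reaches L-position 9 → W
1: only reaches 4(W), 8(W), all W → L
5: reaches L-position 1 → W
3: reaches L-position 9 → W
6: reaches L-position 1 → W
7: reaches L-position 1 → W
Every move from 1 reaches a W position, so the mover loses.

Player 2 wins.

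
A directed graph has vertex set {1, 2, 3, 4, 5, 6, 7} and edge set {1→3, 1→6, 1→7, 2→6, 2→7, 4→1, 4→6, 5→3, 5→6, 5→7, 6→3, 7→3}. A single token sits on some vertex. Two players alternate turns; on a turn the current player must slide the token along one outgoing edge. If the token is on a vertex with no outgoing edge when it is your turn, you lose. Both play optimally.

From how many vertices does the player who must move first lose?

3

Work bottom-up. With no move the player to move loses. Otherwise the position is W if at least one move leads to an L position for the opponent, and L if every move leads to a W.
Every edge goes from a vertex to one that appears earlier in the order 3, 7, 6, 1, 5, 4, 2, so processing vertices in that order labels each vertex after all of its successors.
3: no outgoing edge → L
7: →3(L), so W
6: →3(L), so W
1: →3(L), so W
5: →3(L), so W
4: →1(W), 6(W) — all W, so L
2: →6(W), 7(W) — all W, so L
The L vertices are 2, 3, 4; that is 3 in all.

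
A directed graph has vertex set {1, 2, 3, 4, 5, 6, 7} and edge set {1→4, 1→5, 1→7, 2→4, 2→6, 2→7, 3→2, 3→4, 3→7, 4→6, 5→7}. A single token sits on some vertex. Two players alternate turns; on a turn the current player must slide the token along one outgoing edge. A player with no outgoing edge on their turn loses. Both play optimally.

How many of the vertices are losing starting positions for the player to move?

Build the W/L table. Terminal = L. A non-terminal position is W if it has a move to some L; otherwise it is L.
Every edge goes from a vertex to one that appears earlier in the order 7, 6, 4, 2, 3, 5, 1, so processing vertices in that order labels each vertex after all of its successors.
7: no outgoing edge → L
6: no outgoing edge → L
4: →6(L), so W
2: →6(L), so W
3: →7(L), so W
5: →7(L), so W
1: →7(L), so W
The L vertices are 6, 7; that is 2 in all.

2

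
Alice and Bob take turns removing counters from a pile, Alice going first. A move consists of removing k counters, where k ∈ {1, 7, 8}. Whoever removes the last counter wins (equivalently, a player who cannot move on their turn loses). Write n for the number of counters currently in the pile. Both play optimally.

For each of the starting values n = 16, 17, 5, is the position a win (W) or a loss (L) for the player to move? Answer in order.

16: W, 17: L, 5: W

Classify positions by backward induction: terminal positions (no move available) are L. From any other position, the mover wins iff some move reaches an L.
n=0: no move → L
n=1: W (go to 0, an L position)
n=2: L (sole option 1(W) is W)
n=3: W (go to 2, an L position)
n=4: L (sole option 3(W) is W)
n=5: W (go to 4, an L position)
n=6: L (sole option 5(W) is W)
n=7: W (go to 6, an L position)
n=8: W (go to 0, an L position)
n=9: W (go to 2, an L position)
n=10: W (go to 2, an L position)
n=11: W (go to 4, an L position)
n=12: W (go to 4, an L position)
n=13: W (go to 6, an L position)
n=14: W (go to 6, an L position)
n=15: L (options 14(W), 8(W), 7(W) are all W)
n=16: W (go to 15, an L position)
n=17: L (options 16(W), 10(W), 9(W) are all W)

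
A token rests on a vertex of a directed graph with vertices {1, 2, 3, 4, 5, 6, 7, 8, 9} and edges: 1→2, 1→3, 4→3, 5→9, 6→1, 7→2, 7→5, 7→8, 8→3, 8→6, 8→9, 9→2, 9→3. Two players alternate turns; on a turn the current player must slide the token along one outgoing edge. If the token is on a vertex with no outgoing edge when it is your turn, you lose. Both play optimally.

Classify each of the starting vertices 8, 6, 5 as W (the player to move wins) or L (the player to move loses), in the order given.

Work bottom-up. With no move the player to move loses. Otherwise the position is W if at least one move leads to an L position for the opponent, and L if every move leads to a W.
Every edge goes from a vertex to one that appears earlier in the order 2, 3, 1, 9, 6, 4, 8, 5, 7, so processing vertices in that order labels each vertex after all of its successors.
2: no outgoing edge → L
3: no outgoing edge → L
1: can move to 3, which is L ⇒ W
9: can move to 3, which is L ⇒ W
6: the only move is to 1(W), a W ⇒ L
4: can move to 3, which is L ⇒ W
8: can move to 6, which is L ⇒ W
5: the only move is to 9(W), a W ⇒ L
7: can move to 5, which is L ⇒ W

8: W, 6: L, 5: L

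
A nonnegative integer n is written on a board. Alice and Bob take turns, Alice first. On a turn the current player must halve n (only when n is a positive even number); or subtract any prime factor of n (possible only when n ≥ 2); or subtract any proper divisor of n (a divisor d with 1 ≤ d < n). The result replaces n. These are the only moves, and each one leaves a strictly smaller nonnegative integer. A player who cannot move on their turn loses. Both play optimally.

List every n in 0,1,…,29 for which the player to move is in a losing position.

Positions with no move are L. A position that does have a move is losing for the player to move precisely when every available move leads to a winning position for the opponent. Fill in the labels:
n=0: no move → L
n=1: no move → L
n=2: can move to 0, which is L ⇒ W
n=3: can move to 0, which is L ⇒ W
n=4: moves to 2(W), 3(W); every one is W ⇒ L
n=5: can move to 0, which is L ⇒ W
n=6: can move to 4, which is L ⇒ W
n=7: can move to 0, which is L ⇒ W
n=8: can move to 4, which is L ⇒ W
n=9: moves to 6(W), 8(W); every one is W ⇒ L
n=10: can move to 9, which is L ⇒ W
n=11: can move to 0, which is L ⇒ W
n=12: can move to 9, which is L ⇒ W
n=13: can move to 0, which is L ⇒ W
n=14: moves to 7(W), 12(W), 13(W); every one is W ⇒ L
n=15: can move to 14, which is L ⇒ W
n=16: can move to 14, which is L ⇒ W
n=17: can move to 0, which is L ⇒ W
n=18: can move to 9, which is L ⇒ W
n=19: can move to 0, which is L ⇒ W
n=20: moves to 10(W), 15(W), 16(W), 18(W), 19(W); every one is W ⇒ L
n=21: can move to 14, which is L ⇒ W
n=22: can move to 20, which is L ⇒ W
n=23: can move to 0, which is L ⇒ W
n=24: can move to 20, which is L ⇒ W
n=25: can move to 20, which is L ⇒ W
n=26: moves to 13(W), 24(W), 25(W); every one is W ⇒ L
n=27: can move to 26, which is L ⇒ W
n=28: can move to 14, which is L ⇒ W
n=29: can move to 0, which is L ⇒ W
Reading off the rows marked L gives the requested list; there are 7 such values of n.

0, 1, 4, 9, 14, 20, 26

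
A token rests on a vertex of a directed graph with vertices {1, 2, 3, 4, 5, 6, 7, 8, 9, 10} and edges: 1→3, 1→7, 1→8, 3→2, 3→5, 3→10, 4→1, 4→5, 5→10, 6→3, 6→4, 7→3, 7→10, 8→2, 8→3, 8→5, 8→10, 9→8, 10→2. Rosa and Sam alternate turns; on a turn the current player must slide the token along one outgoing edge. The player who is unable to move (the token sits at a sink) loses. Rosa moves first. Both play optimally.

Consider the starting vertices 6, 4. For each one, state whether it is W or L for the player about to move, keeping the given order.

6: L, 4: W

Use the standard recursion: the mover loses at a terminal position; elsewhere, the mover wins exactly when some move hands the opponent an L position.
Every edge goes from a vertex to one that appears earlier in the order 2, 10, 5, 3, 8, 7, 1, 9, 4, 6, so processing vertices in that order labels each vertex after all of its successors.
2: no outgoing edge → L
10: reaches L-position 2 → W
5: only reaches 10(W), which is W → L
3: reaches L-position 5 → W
8: reaches L-position 5 → W
7: only reaches 3(W), 10(W), all W → L
1: reaches L-position 7 → W
9: only reaches 8(W), which is W → L
4: reaches L-position 5 → W
6: only reaches 4(W), 3(W), all W → L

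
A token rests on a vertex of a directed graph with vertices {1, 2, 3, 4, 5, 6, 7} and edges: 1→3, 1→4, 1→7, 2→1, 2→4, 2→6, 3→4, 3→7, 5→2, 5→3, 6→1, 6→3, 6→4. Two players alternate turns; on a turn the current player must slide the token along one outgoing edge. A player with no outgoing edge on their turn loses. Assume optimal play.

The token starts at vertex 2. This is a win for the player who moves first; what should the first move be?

Work bottom-up. With no move the player to move loses. Otherwise the position is W if at least one move leads to an L position for the opponent, and L if every move leads to a W.
Every edge goes from a vertex to one that appears earlier in the order 7, 4, 3, 1, 6, 2, 5, so processing vertices in that order labels each vertex after all of its successors.
7: no outgoing edge → L
4: no outgoing edge → L
3: reaches L-position 4 → W
1: reaches L-position 4 → W
6: reaches L-position 4 → W
2: reaches L-position 4 → W
5: only reaches 2(W), 3(W), all W → L
From 2, the L positions reachable in one move are: 4.

Move to 4.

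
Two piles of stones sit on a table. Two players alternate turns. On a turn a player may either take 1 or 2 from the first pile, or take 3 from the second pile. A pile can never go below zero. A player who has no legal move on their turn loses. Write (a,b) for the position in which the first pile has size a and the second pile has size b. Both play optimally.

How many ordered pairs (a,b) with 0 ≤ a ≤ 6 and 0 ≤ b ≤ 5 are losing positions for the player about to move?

15

Positions with no move are L. A position that does have a move is losing for the player to move precisely when every available move leads to a winning position for the opponent. Fill in the labels:
Every move lowers a or b (never raises either), so fill the grid row by row in increasing a, and left to right within a row: each cell's successors are then already labelled.
      b=0  b=1  b=2  b=3  b=4  b=5
a=0:    L    L    L    W    W    W
a=1:    W    W    W    L    L    L
a=2:    W    W    W    W    W    W
a=3:    L    L    L    W    W    W
a=4:    W    W    W    L    L    L
a=5:    W    W    W    W    W    W
a=6:    L    L    L    W    W    W
Cells with no legal move (terminal, hence L): (0,0), (0,1), (0,2).
The remaining L cells, each justified by listing all of its moves:
(1,3): moves to (0,3)(W), (1,0)(W); every one is W ⇒ L
(1,4): moves to (0,4)(W), (1,1)(W); every one is W ⇒ L
(1,5): moves to (0,5)(W), (1,2)(W); every one is W ⇒ L
(3,0): moves to (2,0)(W), (1,0)(W); every one is W ⇒ L
(3,1): moves to (2,1)(W), (1,1)(W); every one is W ⇒ L
(3,2): moves to (2,2)(W), (1,2)(W); every one is W ⇒ L
(4,3): moves to (3,3)(W), (2,3)(W), (4,0)(W); every one is W ⇒ L
(4,4): moves to (3,4)(W), (2,4)(W), (4,1)(W); every one is W ⇒ L
(4,5): moves to (3,5)(W), (2,5)(W), (4,2)(W); every one is W ⇒ L
(6,0): moves to (5,0)(W), (4,0)(W); every one is W ⇒ L
(6,1): moves to (5,1)(W), (4,1)(W); every one is W ⇒ L
(6,2): moves to (5,2)(W), (4,2)(W); every one is W ⇒ L
Every other cell has at least one move into one of the L cells above, so it is W.
L cells per row: a=0: 3, a=1: 3, a=2: 0, a=3: 3, a=4: 3, a=5: 0, a=6: 3; total 15.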